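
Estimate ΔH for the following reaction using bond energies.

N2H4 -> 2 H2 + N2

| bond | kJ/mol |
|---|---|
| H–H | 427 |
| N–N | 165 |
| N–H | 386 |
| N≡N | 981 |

Bonds broken (reactants):
  N–H: 4 × 386 = 1544
  N–N: 1 × 165 = 165
  Σ(broken) = 1709 kJ
Bonds formed (products):
  H–H: 2 × 427 = 854
  N≡N: 1 × 981 = 981
  Σ(formed) = 1835 kJ
ΔH = Σ(broken) − Σ(formed) = 1709 − 1835 = −126 kJ

ΔH ≈ −126 kJ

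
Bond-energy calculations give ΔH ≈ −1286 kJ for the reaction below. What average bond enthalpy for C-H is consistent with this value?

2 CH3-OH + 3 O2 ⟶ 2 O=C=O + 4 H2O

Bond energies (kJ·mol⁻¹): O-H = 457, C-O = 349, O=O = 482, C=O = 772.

D(C-H) ≈ 400 kJ/mol

Let D be the C-H bond energy.
Σ(broken) = 6×D + 2×349 + 2×457 + 3×482 = 3058 + 6D
Σ(formed) = 4×772 + 8×457 = 6744
ΔH = Σ(broken) − Σ(formed) = (3058 + 6D) − (6744) = −3686 + 6D
Setting this equal to −1286 kJ gives 6D = 2400, so D = 400 kJ/mol.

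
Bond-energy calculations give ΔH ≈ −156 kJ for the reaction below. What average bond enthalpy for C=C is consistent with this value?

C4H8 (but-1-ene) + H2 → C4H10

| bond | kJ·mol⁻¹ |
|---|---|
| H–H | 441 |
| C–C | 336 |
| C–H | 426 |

Let D be the C=C bond energy.
Σ(broken) = 2×336 + 8×426 + 1×D + 1×441 = 4521 + D
Σ(formed) = 3×336 + 10×426 = 5268
ΔH = Σ(broken) − Σ(formed) = (4521 + D) − (5268) = −747 + D
Setting this equal to −156 kJ gives D = 591 kJ/mol.

D(C=C) ≈ 591 kJ/mol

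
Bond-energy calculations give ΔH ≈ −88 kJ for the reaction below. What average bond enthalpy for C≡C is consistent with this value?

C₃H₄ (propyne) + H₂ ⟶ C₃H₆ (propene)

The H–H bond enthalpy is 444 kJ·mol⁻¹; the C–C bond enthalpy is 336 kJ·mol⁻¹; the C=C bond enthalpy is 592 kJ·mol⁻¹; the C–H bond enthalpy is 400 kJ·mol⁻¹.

D(C≡C) ≈ 860 kJ/mol

Let D be the C≡C bond energy.
Σ(broken) = 1×D + 1×336 + 4×400 + 1×444 = 2380 + D
Σ(formed) = 1×336 + 6×400 + 1×592 = 3328
ΔH = Σ(broken) − Σ(formed) = (2380 + D) − (3328) = −948 + D
Setting this equal to −88 kJ gives D = 860 kJ/mol.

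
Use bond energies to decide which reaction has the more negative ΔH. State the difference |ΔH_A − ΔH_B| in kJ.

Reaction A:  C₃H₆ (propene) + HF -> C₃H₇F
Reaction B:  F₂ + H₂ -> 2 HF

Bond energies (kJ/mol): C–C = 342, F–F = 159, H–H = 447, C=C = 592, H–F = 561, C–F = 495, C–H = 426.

Reaction B, by 406 kJ

Reaction A:
  Bonds broken (reactants):
    C–C: 1 × 342 = 342
    C–H: 6 × 426 = 2556
    C=C: 1 × 592 = 592
    H–F: 1 × 561 = 561
    Σ(broken) = 4051 kJ
  Bonds formed (products):
    C–C: 2 × 342 = 684
    C–F: 1 × 495 = 495
    C–H: 7 × 426 = 2982
    Σ(formed) = 4161 kJ
  ΔH_A = 4051 − 4161 = −110 kJ
Reaction B:
  Bonds broken (reactants):
    F–F: 1 × 159 = 159
    H–H: 1 × 447 = 447
    Σ(broken) = 606 kJ
  Bonds formed (products):
    H–F: 2 × 561 = 1122
    Σ(formed) = 1122 kJ
  ΔH_B = 606 − 1122 = −516 kJ
ΔH_A − ΔH_B = +406 kJ, so reaction B has the more negative ΔH; |ΔH_A − ΔH_B| = 406 kJ.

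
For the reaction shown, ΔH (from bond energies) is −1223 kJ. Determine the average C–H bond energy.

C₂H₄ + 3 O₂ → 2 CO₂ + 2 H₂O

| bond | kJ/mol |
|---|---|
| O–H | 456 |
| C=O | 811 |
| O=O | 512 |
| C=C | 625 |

Let D be the C–H bond energy.
Σ(broken) = 4×D + 1×625 + 3×512 = 2161 + 4D
Σ(formed) = 4×811 + 4×456 = 5068
ΔH = Σ(broken) − Σ(formed) = (2161 + 4D) − (5068) = −2907 + 4D
Setting this equal to −1223 kJ gives 4D = 1684, so D = 421 kJ/mol.

D(C–H) ≈ 421 kJ/mol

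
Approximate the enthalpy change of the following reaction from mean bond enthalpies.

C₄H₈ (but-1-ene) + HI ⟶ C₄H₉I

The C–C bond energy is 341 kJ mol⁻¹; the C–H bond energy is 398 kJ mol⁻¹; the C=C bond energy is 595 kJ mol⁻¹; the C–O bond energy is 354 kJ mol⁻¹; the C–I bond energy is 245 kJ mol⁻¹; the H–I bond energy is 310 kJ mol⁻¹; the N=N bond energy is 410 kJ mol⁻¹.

ΔH ≈ −79 kJ

Bonds broken (reactants):
  C–C: 2 × 341 = 682
  C–H: 8 × 398 = 3184
  C=C: 1 × 595 = 595
  H–I: 1 × 310 = 310
  Σ(broken) = 4771 kJ
Bonds formed (products):
  C–C: 3 × 341 = 1023
  C–H: 9 × 398 = 3582
  C–I: 1 × 245 = 245
  Σ(formed) = 4850 kJ
ΔH = Σ(broken) − Σ(formed) = 4771 − 4850 = −79 kJ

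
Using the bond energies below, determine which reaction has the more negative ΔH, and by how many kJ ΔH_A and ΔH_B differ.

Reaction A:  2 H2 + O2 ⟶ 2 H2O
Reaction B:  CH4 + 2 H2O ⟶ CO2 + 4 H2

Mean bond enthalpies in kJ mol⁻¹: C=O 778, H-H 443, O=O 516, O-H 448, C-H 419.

Reaction A:
  Bonds broken (reactants):
    H-H: 2 × 443 = 886
    O=O: 1 × 516 = 516
    Σ(broken) = 1402 kJ
  Bonds formed (products):
    O-H: 4 × 448 = 1792
    Σ(formed) = 1792 kJ
  ΔH_A = 1402 − 1792 = −390 kJ
Reaction B:
  Bonds broken (reactants):
    C-H: 4 × 419 = 1676
    O-H: 4 × 448 = 1792
    Σ(broken) = 3468 kJ
  Bonds formed (products):
    C=O: 2 × 778 = 1556
    H-H: 4 × 443 = 1772
    Σ(formed) = 3328 kJ
  ΔH_B = 3468 − 3328 = +140 kJ
ΔH_A − ΔH_B = −530 kJ, so reaction A has the more negative ΔH; |ΔH_A − ΔH_B| = 530 kJ.

Reaction A, by 530 kJ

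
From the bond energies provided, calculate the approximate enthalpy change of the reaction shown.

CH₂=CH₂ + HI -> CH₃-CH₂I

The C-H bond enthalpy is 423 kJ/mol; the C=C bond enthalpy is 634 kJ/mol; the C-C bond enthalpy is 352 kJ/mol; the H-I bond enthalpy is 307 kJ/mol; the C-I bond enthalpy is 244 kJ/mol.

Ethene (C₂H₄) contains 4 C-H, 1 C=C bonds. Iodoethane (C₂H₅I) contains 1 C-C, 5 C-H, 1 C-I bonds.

Bonds broken (reactants):
  C-H: 4 × 423 = 1692
  C=C: 1 × 634 = 634
  H-I: 1 × 307 = 307
  Σ(broken) = 2633 kJ
Bonds formed (products):
  C-C: 1 × 352 = 352
  C-H: 5 × 423 = 2115
  C-I: 1 × 244 = 244
  Σ(formed) = 2711 kJ
ΔH = Σ(broken) − Σ(formed) = 2633 − 2711 = −78 kJ

ΔH ≈ −78 kJ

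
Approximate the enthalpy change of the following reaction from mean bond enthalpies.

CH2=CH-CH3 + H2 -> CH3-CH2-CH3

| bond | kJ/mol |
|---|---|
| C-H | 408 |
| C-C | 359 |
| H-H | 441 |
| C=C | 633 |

ΔH ≈ −101 kJ

Bonds broken (reactants):
  C-C: 1 × 359 = 359
  C-H: 6 × 408 = 2448
  C=C: 1 × 633 = 633
  H-H: 1 × 441 = 441
  Σ(broken) = 3881 kJ
Bonds formed (products):
  C-C: 2 × 359 = 718
  C-H: 8 × 408 = 3264
  Σ(formed) = 3982 kJ
ΔH = Σ(broken) − Σ(formed) = 3881 − 3982 = −101 kJ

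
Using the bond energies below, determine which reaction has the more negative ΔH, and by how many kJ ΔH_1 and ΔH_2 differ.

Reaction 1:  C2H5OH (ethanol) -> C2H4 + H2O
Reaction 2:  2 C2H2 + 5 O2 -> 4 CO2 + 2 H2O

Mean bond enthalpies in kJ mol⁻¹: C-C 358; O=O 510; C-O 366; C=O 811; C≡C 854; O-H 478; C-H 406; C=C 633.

Reaction 2, by 2537 kJ

Reaction 1:
  Bonds broken (reactants):
    C-C: 1 × 358 = 358
    C-H: 5 × 406 = 2030
    C-O: 1 × 366 = 366
    O-H: 1 × 478 = 478
    Σ(broken) = 3232 kJ
  Bonds formed (products):
    C-H: 4 × 406 = 1624
    C=C: 1 × 633 = 633
    O-H: 2 × 478 = 956
    Σ(formed) = 3213 kJ
  ΔH_1 = 3232 − 3213 = +19 kJ
Reaction 2:
  Bonds broken (reactants):
    C≡C: 2 × 854 = 1708
    C-H: 4 × 406 = 1624
    O=O: 5 × 510 = 2550
    Σ(broken) = 5882 kJ
  Bonds formed (products):
    C=O: 8 × 811 = 6488
    O-H: 4 × 478 = 1912
    Σ(formed) = 8400 kJ
  ΔH_2 = 5882 − 8400 = −2518 kJ
ΔH_1 − ΔH_2 = +2537 kJ, so reaction 2 has the more negative ΔH; |ΔH_1 − ΔH_2| = 2537 kJ.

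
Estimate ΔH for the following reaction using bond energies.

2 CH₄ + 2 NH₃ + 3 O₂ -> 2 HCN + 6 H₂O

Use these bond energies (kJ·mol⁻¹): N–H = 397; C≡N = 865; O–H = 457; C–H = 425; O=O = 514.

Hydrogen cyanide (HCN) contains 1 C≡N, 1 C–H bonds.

ΔH ≈ −740 kJ

Bonds broken (reactants):
  C–H: 8 × 425 = 3400
  N–H: 6 × 397 = 2382
  O=O: 3 × 514 = 1542
  Σ(broken) = 7324 kJ
Bonds formed (products):
  C≡N: 2 × 865 = 1730
  C–H: 2 × 425 = 850
  O–H: 12 × 457 = 5484
  Σ(formed) = 8064 kJ
ΔH = Σ(broken) − Σ(formed) = 7324 − 8064 = −740 kJ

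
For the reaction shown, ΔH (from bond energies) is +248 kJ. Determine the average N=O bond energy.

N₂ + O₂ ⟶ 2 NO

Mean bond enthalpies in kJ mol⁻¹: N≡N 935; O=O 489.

D(N=O) ≈ 588 kJ/mol

Let D be the N=O bond energy.
Σ(broken) = 1×935 + 1×489 = 1424
Σ(formed) = 2×D = 2D
ΔH = Σ(broken) − Σ(formed) = (1424) − (2D) = +1424 − 2D
Setting this equal to +248 kJ gives 2D = 1176, so D = 588 kJ/mol.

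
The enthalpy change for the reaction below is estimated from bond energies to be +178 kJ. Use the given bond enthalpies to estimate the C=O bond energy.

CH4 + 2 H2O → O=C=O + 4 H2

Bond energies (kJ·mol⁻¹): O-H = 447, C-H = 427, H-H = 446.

D(C=O) ≈ 767 kJ/mol

Let D be the C=O bond energy.
Σ(broken) = 4×427 + 4×447 = 3496
Σ(formed) = 2×D + 4×446 = 1784 + 2D
ΔH = Σ(broken) − Σ(formed) = (3496) − (1784 + 2D) = +1712 − 2D
Setting this equal to +178 kJ gives 2D = 1534, so D = 767 kJ/mol.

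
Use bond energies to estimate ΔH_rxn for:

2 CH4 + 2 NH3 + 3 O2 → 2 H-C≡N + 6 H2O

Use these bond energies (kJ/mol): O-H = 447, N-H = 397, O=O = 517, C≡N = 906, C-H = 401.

Bonds broken (reactants):
  C-H: 8 × 401 = 3208
  N-H: 6 × 397 = 2382
  O=O: 3 × 517 = 1551
  Σ(broken) = 7141 kJ
Bonds formed (products):
  C≡N: 2 × 906 = 1812
  C-H: 2 × 401 = 802
  O-H: 12 × 447 = 5364
  Σ(formed) = 7978 kJ
ΔH = Σ(broken) − Σ(formed) = 7141 − 7978 = −837 kJ

ΔH ≈ −837 kJ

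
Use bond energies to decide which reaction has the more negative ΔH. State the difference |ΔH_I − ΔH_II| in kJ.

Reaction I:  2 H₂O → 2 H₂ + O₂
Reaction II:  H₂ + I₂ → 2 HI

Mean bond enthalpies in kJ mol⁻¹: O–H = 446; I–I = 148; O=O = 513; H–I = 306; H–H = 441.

Reaction II, by 412 kJ

Reaction I:
  Bonds broken (reactants):
    O–H: 4 × 446 = 1784
    Σ(broken) = 1784 kJ
  Bonds formed (products):
    H–H: 2 × 441 = 882
    O=O: 1 × 513 = 513
    Σ(formed) = 1395 kJ
  ΔH_I = 1784 − 1395 = +389 kJ
Reaction II:
  Bonds broken (reactants):
    H–H: 1 × 441 = 441
    I–I: 1 × 148 = 148
    Σ(broken) = 589 kJ
  Bonds formed (products):
    H–I: 2 × 306 = 612
    Σ(formed) = 612 kJ
  ΔH_II = 589 − 612 = −23 kJ
ΔH_I − ΔH_II = +412 kJ, so reaction II has the more negative ΔH; |ΔH_I − ΔH_II| = 412 kJ.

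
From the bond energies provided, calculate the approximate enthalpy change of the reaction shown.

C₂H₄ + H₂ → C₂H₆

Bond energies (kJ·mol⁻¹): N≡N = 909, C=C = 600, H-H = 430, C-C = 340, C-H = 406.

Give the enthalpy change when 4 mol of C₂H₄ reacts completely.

Bonds broken (reactants):
  C-H: 4 × 406 = 1624
  C=C: 1 × 600 = 600
  H-H: 1 × 430 = 430
  Σ(broken) = 2654 kJ
Bonds formed (products):
  C-C: 1 × 340 = 340
  C-H: 6 × 406 = 2436
  Σ(formed) = 2776 kJ
ΔH = Σ(broken) − Σ(formed) = 2654 − 2776 = −122 kJ
For 4× the reaction as written: 4 × (−122) = −488 kJ

ΔH = −488 kJ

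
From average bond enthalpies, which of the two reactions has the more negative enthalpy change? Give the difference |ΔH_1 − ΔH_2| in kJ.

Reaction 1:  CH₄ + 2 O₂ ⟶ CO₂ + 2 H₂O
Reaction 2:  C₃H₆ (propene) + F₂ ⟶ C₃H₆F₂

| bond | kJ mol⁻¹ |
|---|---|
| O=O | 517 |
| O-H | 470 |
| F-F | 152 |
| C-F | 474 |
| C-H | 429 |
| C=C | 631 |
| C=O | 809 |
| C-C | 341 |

Reaction 1:
  Bonds broken (reactants):
    C-H: 4 × 429 = 1716
    O=O: 2 × 517 = 1034
    Σ(broken) = 2750 kJ
  Bonds formed (products):
    C=O: 2 × 809 = 1618
    O-H: 4 × 470 = 1880
    Σ(formed) = 3498 kJ
  ΔH_1 = 2750 − 3498 = −748 kJ
Reaction 2:
  Bonds broken (reactants):
    C-C: 1 × 341 = 341
    C-H: 6 × 429 = 2574
    C=C: 1 × 631 = 631
    F-F: 1 × 152 = 152
    Σ(broken) = 3698 kJ
  Bonds formed (products):
    C-C: 2 × 341 = 682
    C-F: 2 × 474 = 948
    C-H: 6 × 429 = 2574
    Σ(formed) = 4204 kJ
  ΔH_2 = 3698 − 4204 = −506 kJ
ΔH_1 − ΔH_2 = −242 kJ, so reaction 1 has the more negative ΔH; |ΔH_1 − ΔH_2| = 242 kJ.

Reaction 1, by 242 kJ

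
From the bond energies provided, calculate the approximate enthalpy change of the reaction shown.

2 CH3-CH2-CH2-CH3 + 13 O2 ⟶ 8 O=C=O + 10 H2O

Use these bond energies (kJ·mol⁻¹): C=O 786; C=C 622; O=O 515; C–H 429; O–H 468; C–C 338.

ΔH ≈ −4633 kJ

Bonds broken (reactants):
  C–C: 6 × 338 = 2028
  C–H: 20 × 429 = 8580
  O=O: 13 × 515 = 6695
  Σ(broken) = 17303 kJ
Bonds formed (products):
  C=O: 16 × 786 = 12576
  O–H: 20 × 468 = 9360
  Σ(formed) = 21936 kJ
ΔH = Σ(broken) − Σ(formed) = 17303 − 21936 = −4633 kJ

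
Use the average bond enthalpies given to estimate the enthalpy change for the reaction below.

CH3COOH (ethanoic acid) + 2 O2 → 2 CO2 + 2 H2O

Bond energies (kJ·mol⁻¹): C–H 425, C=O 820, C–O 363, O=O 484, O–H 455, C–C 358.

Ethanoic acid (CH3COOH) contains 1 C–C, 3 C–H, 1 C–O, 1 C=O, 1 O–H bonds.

ΔH ≈ −861 kJ

Bonds broken (reactants):
  C–C: 1 × 358 = 358
  C–H: 3 × 425 = 1275
  C–O: 1 × 363 = 363
  C=O: 1 × 820 = 820
  O–H: 1 × 455 = 455
  O=O: 2 × 484 = 968
  Σ(broken) = 4239 kJ
Bonds formed (products):
  C=O: 4 × 820 = 3280
  O–H: 4 × 455 = 1820
  Σ(formed) = 5100 kJ
ΔH = Σ(broken) − Σ(formed) = 4239 − 5100 = −861 kJ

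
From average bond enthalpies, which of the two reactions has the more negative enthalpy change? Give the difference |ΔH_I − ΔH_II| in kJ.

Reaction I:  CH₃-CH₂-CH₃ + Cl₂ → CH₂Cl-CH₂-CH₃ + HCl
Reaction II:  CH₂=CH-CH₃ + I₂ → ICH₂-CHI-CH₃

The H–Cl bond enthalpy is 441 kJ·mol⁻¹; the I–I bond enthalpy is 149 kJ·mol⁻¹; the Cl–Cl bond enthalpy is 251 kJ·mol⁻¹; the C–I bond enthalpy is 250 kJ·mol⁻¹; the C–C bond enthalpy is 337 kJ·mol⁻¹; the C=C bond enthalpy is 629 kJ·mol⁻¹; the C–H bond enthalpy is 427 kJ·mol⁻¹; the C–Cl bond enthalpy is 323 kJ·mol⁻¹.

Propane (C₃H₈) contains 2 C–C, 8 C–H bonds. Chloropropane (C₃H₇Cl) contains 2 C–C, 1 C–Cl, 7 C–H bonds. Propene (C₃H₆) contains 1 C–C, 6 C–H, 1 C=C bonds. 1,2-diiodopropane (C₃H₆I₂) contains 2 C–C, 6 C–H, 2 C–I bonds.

Reaction I:
  Bonds broken (reactants):
    C–C: 2 × 337 = 674
    C–H: 8 × 427 = 3416
    Cl–Cl: 1 × 251 = 251
    Σ(broken) = 4341 kJ
  Bonds formed (products):
    C–C: 2 × 337 = 674
    C–Cl: 1 × 323 = 323
    C–H: 7 × 427 = 2989
    H–Cl: 1 × 441 = 441
    Σ(formed) = 4427 kJ
  ΔH_I = 4341 − 4427 = −86 kJ
Reaction II:
  Bonds broken (reactants):
    C–C: 1 × 337 = 337
    C–H: 6 × 427 = 2562
    C=C: 1 × 629 = 629
    I–I: 1 × 149 = 149
    Σ(broken) = 3677 kJ
  Bonds formed (products):
    C–C: 2 × 337 = 674
    C–H: 6 × 427 = 2562
    C–I: 2 × 250 = 500
    Σ(formed) = 3736 kJ
  ΔH_II = 3677 − 3736 = −59 kJ
ΔH_I − ΔH_II = −27 kJ, so reaction I has the more negative ΔH; |ΔH_I − ΔH_II| = 27 kJ.

Reaction I, by 27 kJ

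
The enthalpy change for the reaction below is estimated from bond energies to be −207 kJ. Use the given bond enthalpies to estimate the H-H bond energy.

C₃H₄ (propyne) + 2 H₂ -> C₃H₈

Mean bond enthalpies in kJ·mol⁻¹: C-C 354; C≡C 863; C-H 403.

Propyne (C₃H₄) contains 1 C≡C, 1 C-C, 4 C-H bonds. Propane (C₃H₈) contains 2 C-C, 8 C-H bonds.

Let D be the H-H bond energy.
Σ(broken) = 1×863 + 1×354 + 4×403 + 2×D = 2829 + 2D
Σ(formed) = 2×354 + 8×403 = 3932
ΔH = Σ(broken) − Σ(formed) = (2829 + 2D) − (3932) = −1103 + 2D
Setting this equal to −207 kJ gives 2D = 896, so D = 448 kJ/mol.

D(H-H) ≈ 448 kJ/mol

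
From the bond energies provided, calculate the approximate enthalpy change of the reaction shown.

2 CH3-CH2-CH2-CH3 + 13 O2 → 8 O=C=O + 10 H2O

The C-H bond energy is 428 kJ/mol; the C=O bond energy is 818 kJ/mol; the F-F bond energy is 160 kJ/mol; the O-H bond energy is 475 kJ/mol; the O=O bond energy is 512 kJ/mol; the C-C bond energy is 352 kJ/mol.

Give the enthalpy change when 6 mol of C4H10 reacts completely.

Bonds broken (reactants):
  C-C: 6 × 352 = 2112
  C-H: 20 × 428 = 8560
  O=O: 13 × 512 = 6656
  Σ(broken) = 17328 kJ
Bonds formed (products):
  C=O: 16 × 818 = 13088
  O-H: 20 × 475 = 9500
  Σ(formed) = 22588 kJ
ΔH = Σ(broken) − Σ(formed) = 17328 − 22588 = −5260 kJ
For 3× the reaction as written: 3 × (−5260) = −15780 kJ

ΔH = −15780 kJ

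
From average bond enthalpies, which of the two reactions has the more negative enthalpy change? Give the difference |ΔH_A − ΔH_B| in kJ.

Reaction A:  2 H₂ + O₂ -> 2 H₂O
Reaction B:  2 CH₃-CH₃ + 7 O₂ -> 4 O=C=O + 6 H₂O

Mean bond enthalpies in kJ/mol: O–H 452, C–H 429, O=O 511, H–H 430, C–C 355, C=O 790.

Reaction A:
  Bonds broken (reactants):
    H–H: 2 × 430 = 860
    O=O: 1 × 511 = 511
    Σ(broken) = 1371 kJ
  Bonds formed (products):
    O–H: 4 × 452 = 1808
    Σ(formed) = 1808 kJ
  ΔH_A = 1371 − 1808 = −437 kJ
Reaction B:
  Bonds broken (reactants):
    C–C: 2 × 355 = 710
    C–H: 12 × 429 = 5148
    O=O: 7 × 511 = 3577
    Σ(broken) = 9435 kJ
  Bonds formed (products):
    C=O: 8 × 790 = 6320
    O–H: 12 × 452 = 5424
    Σ(formed) = 11744 kJ
  ΔH_B = 9435 − 11744 = −2309 kJ
ΔH_A − ΔH_B = +1872 kJ, so reaction B has the more negative ΔH; |ΔH_A − ΔH_B| = 1872 kJ.

Reaction B, by 1872 kJ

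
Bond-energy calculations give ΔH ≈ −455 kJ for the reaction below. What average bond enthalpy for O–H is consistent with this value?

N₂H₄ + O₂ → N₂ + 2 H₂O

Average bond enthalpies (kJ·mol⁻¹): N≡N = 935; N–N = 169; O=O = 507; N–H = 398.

D(O–H) ≈ 447 kJ/mol

Let D be the O–H bond energy.
Σ(broken) = 4×398 + 1×169 + 1×507 = 2268
Σ(formed) = 1×935 + 4×D = 935 + 4D
ΔH = Σ(broken) − Σ(formed) = (2268) − (935 + 4D) = +1333 − 4D
Setting this equal to −455 kJ gives 4D = 1788, so D = 447 kJ/mol.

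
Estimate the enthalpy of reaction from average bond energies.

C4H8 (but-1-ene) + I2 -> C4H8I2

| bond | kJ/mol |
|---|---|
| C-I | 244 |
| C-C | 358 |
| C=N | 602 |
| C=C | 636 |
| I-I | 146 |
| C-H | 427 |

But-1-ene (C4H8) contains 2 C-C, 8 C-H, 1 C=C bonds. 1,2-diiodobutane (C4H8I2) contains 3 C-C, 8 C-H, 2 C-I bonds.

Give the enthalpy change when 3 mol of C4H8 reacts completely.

Bonds broken (reactants):
  C-C: 2 × 358 = 716
  C-H: 8 × 427 = 3416
  C=C: 1 × 636 = 636
  I-I: 1 × 146 = 146
  Σ(broken) = 4914 kJ
Bonds formed (products):
  C-C: 3 × 358 = 1074
  C-H: 8 × 427 = 3416
  C-I: 2 × 244 = 488
  Σ(formed) = 4978 kJ
ΔH = Σ(broken) − Σ(formed) = 4914 − 4978 = −64 kJ
For 3× the reaction as written: 3 × (−64) = −192 kJ

ΔH = −192 kJ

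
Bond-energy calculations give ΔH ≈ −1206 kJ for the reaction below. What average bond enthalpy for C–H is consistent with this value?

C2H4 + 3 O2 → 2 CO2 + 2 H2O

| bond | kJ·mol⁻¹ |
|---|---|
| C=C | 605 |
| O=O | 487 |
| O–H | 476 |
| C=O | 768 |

Let D be the C–H bond energy.
Σ(broken) = 4×D + 1×605 + 3×487 = 2066 + 4D
Σ(formed) = 4×768 + 4×476 = 4976
ΔH = Σ(broken) − Σ(formed) = (2066 + 4D) − (4976) = −2910 + 4D
Setting this equal to −1206 kJ gives 4D = 1704, so D = 426 kJ/mol.

D(C–H) ≈ 426 kJ/mol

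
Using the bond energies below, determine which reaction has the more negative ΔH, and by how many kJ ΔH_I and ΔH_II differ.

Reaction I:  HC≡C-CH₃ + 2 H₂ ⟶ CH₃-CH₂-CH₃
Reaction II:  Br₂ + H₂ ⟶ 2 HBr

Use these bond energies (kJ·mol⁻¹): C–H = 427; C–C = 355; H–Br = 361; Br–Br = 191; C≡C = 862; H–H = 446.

Reaction I:
  Bonds broken (reactants):
    C≡C: 1 × 862 = 862
    C–C: 1 × 355 = 355
    C–H: 4 × 427 = 1708
    H–H: 2 × 446 = 892
    Σ(broken) = 3817 kJ
  Bonds formed (products):
    C–C: 2 × 355 = 710
    C–H: 8 × 427 = 3416
    Σ(formed) = 4126 kJ
  ΔH_I = 3817 − 4126 = −309 kJ
Reaction II:
  Bonds broken (reactants):
    Br–Br: 1 × 191 = 191
    H–H: 1 × 446 = 446
    Σ(broken) = 637 kJ
  Bonds formed (products):
    H–Br: 2 × 361 = 722
    Σ(formed) = 722 kJ
  ΔH_II = 637 − 722 = −85 kJ
ΔH_I − ΔH_II = −224 kJ, so reaction I has the more negative ΔH; |ΔH_I − ΔH_II| = 224 kJ.

Reaction I, by 224 kJ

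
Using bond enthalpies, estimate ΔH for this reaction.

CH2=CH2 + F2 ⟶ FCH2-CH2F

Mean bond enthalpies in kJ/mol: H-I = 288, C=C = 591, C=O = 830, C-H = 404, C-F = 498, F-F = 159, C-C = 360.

Bonds broken (reactants):
  C-H: 4 × 404 = 1616
  C=C: 1 × 591 = 591
  F-F: 1 × 159 = 159
  Σ(broken) = 2366 kJ
Bonds formed (products):
  C-C: 1 × 360 = 360
  C-F: 2 × 498 = 996
  C-H: 4 × 404 = 1616
  Σ(formed) = 2972 kJ
ΔH = Σ(broken) − Σ(formed) = 2366 − 2972 = −606 kJ

ΔH ≈ −606 kJ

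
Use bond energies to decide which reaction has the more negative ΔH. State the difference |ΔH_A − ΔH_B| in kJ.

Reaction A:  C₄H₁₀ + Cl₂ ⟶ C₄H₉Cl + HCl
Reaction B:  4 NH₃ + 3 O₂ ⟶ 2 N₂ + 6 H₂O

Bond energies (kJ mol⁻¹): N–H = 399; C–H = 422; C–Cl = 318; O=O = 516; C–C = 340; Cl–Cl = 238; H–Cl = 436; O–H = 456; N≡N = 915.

Reaction B, by 872 kJ

Reaction A:
  Bonds broken (reactants):
    C–C: 3 × 340 = 1020
    C–H: 10 × 422 = 4220
    Cl–Cl: 1 × 238 = 238
    Σ(broken) = 5478 kJ
  Bonds formed (products):
    C–C: 3 × 340 = 1020
    C–Cl: 1 × 318 = 318
    C–H: 9 × 422 = 3798
    H–Cl: 1 × 436 = 436
    Σ(formed) = 5572 kJ
  ΔH_A = 5478 − 5572 = −94 kJ
Reaction B:
  Bonds broken (reactants):
    N–H: 12 × 399 = 4788
    O=O: 3 × 516 = 1548
    Σ(broken) = 6336 kJ
  Bonds formed (products):
    N≡N: 2 × 915 = 1830
    O–H: 12 × 456 = 5472
    Σ(formed) = 7302 kJ
  ΔH_B = 6336 − 7302 = −966 kJ
ΔH_A − ΔH_B = +872 kJ, so reaction B has the more negative ΔH; |ΔH_A − ΔH_B| = 872 kJ.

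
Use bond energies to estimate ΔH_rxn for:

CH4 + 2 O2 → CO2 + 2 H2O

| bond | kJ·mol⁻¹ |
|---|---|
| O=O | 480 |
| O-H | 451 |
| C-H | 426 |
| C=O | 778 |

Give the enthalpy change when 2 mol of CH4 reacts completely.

ΔH = −1392 kJ

Bonds broken (reactants):
  C-H: 4 × 426 = 1704
  O=O: 2 × 480 = 960
  Σ(broken) = 2664 kJ
Bonds formed (products):
  C=O: 2 × 778 = 1556
  O-H: 4 × 451 = 1804
  Σ(formed) = 3360 kJ
ΔH = Σ(broken) − Σ(formed) = 2664 − 3360 = −696 kJ
For 2× the reaction as written: 2 × (−696) = −1392 kJ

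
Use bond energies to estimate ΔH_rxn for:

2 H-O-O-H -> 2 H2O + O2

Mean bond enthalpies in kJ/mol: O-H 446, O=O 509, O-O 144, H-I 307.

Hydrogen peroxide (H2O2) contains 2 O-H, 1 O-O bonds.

Bonds broken (reactants):
  O-H: 4 × 446 = 1784
  O-O: 2 × 144 = 288
  Σ(broken) = 2072 kJ
Bonds formed (products):
  O-H: 4 × 446 = 1784
  O=O: 1 × 509 = 509
  Σ(formed) = 2293 kJ
ΔH = Σ(broken) − Σ(formed) = 2072 − 2293 = −221 kJ

ΔH ≈ −221 kJ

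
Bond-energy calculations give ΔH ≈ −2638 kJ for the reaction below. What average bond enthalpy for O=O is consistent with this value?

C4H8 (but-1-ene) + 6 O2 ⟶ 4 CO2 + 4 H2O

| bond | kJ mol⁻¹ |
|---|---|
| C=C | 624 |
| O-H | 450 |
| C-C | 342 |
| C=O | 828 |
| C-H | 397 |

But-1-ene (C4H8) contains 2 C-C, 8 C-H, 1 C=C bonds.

D(O=O) ≈ 517 kJ/mol

Let D be the O=O bond energy.
Σ(broken) = 2×342 + 8×397 + 1×624 + 6×D = 4484 + 6D
Σ(formed) = 8×828 + 8×450 = 10224
ΔH = Σ(broken) − Σ(formed) = (4484 + 6D) − (10224) = −5740 + 6D
Setting this equal to −2638 kJ gives 6D = 3102, so D = 517 kJ/mol.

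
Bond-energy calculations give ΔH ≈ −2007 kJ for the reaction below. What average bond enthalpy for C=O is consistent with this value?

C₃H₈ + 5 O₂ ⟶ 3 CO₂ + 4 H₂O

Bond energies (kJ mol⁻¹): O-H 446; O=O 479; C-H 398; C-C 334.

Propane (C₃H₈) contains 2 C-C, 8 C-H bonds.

Let D be the C=O bond energy.
Σ(broken) = 2×334 + 8×398 + 5×479 = 6247
Σ(formed) = 6×D + 8×446 = 3568 + 6D
ΔH = Σ(broken) − Σ(formed) = (6247) − (3568 + 6D) = +2679 − 6D
Setting this equal to −2007 kJ gives 6D = 4686, so D = 781 kJ/mol.

D(C=O) ≈ 781 kJ/mol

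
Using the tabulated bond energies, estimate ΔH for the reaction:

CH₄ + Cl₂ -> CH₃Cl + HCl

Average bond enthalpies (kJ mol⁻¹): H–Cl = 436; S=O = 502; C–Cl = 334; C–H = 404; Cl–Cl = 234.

Bonds broken (reactants):
  C–H: 4 × 404 = 1616
  Cl–Cl: 1 × 234 = 234
  Σ(broken) = 1850 kJ
Bonds formed (products):
  C–Cl: 1 × 334 = 334
  C–H: 3 × 404 = 1212
  H–Cl: 1 × 436 = 436
  Σ(formed) = 1982 kJ
ΔH = Σ(broken) − Σ(formed) = 1850 − 1982 = −132 kJ

ΔH ≈ −132 kJ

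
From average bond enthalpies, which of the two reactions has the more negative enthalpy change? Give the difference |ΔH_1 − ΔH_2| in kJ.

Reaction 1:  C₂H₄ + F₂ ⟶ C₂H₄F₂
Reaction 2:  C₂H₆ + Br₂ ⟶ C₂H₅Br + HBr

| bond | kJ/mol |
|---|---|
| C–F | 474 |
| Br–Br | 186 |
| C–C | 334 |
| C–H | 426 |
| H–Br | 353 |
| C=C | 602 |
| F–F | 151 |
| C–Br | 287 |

Reaction 1:
  Bonds broken (reactants):
    C–H: 4 × 426 = 1704
    C=C: 1 × 602 = 602
    F–F: 1 × 151 = 151
    Σ(broken) = 2457 kJ
  Bonds formed (products):
    C–C: 1 × 334 = 334
    C–F: 2 × 474 = 948
    C–H: 4 × 426 = 1704
    Σ(formed) = 2986 kJ
  ΔH_1 = 2457 − 2986 = −529 kJ
Reaction 2:
  Bonds broken (reactants):
    Br–Br: 1 × 186 = 186
    C–C: 1 × 334 = 334
    C–H: 6 × 426 = 2556
    Σ(broken) = 3076 kJ
  Bonds formed (products):
    C–Br: 1 × 287 = 287
    C–C: 1 × 334 = 334
    C–H: 5 × 426 = 2130
    H–Br: 1 × 353 = 353
    Σ(formed) = 3104 kJ
  ΔH_2 = 3076 − 3104 = −28 kJ
ΔH_1 − ΔH_2 = −501 kJ, so reaction 1 has the more negative ΔH; |ΔH_1 − ΔH_2| = 501 kJ.

Reaction 1, by 501 kJ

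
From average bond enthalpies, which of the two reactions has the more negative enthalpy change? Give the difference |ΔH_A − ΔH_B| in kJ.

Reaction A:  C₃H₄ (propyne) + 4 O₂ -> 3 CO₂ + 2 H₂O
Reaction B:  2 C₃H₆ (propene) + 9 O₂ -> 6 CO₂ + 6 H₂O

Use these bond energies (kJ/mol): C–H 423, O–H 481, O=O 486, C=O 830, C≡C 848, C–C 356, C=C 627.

Reaction A:
  Bonds broken (reactants):
    C≡C: 1 × 848 = 848
    C–C: 1 × 356 = 356
    C–H: 4 × 423 = 1692
    O=O: 4 × 486 = 1944
    Σ(broken) = 4840 kJ
  Bonds formed (products):
    C=O: 6 × 830 = 4980
    O–H: 4 × 481 = 1924
    Σ(formed) = 6904 kJ
  ΔH_A = 4840 − 6904 = −2064 kJ
Reaction B:
  Bonds broken (reactants):
    C–C: 2 × 356 = 712
    C–H: 12 × 423 = 5076
    C=C: 2 × 627 = 1254
    O=O: 9 × 486 = 4374
    Σ(broken) = 11416 kJ
  Bonds formed (products):
    C=O: 12 × 830 = 9960
    O–H: 12 × 481 = 5772
    Σ(formed) = 15732 kJ
  ΔH_B = 11416 − 15732 = −4316 kJ
ΔH_A − ΔH_B = +2252 kJ, so reaction B has the more negative ΔH; |ΔH_A − ΔH_B| = 2252 kJ.

Reaction B, by 2252 kJ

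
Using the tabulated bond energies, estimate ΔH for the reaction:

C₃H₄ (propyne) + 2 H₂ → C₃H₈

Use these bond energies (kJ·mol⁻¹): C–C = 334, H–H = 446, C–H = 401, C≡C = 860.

Bonds broken (reactants):
  C≡C: 1 × 860 = 860
  C–C: 1 × 334 = 334
  C–H: 4 × 401 = 1604
  H–H: 2 × 446 = 892
  Σ(broken) = 3690 kJ
Bonds formed (products):
  C–C: 2 × 334 = 668
  C–H: 8 × 401 = 3208
  Σ(formed) = 3876 kJ
ΔH = Σ(broken) − Σ(formed) = 3690 − 3876 = −186 kJ

ΔH ≈ −186 kJ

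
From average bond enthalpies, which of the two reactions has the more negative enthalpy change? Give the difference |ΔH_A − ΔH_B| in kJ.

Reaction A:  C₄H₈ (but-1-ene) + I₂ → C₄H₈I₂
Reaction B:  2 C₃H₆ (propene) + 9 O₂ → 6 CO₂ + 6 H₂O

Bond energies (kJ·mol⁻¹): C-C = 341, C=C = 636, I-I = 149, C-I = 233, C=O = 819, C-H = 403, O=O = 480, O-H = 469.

Reaction A:
  Bonds broken (reactants):
    C-C: 2 × 341 = 682
    C-H: 8 × 403 = 3224
    C=C: 1 × 636 = 636
    I-I: 1 × 149 = 149
    Σ(broken) = 4691 kJ
  Bonds formed (products):
    C-C: 3 × 341 = 1023
    C-H: 8 × 403 = 3224
    C-I: 2 × 233 = 466
    Σ(formed) = 4713 kJ
  ΔH_A = 4691 − 4713 = −22 kJ
Reaction B:
  Bonds broken (reactants):
    C-C: 2 × 341 = 682
    C-H: 12 × 403 = 4836
    C=C: 2 × 636 = 1272
    O=O: 9 × 480 = 4320
    Σ(broken) = 11110 kJ
  Bonds formed (products):
    C=O: 12 × 819 = 9828
    O-H: 12 × 469 = 5628
    Σ(formed) = 15456 kJ
  ΔH_B = 11110 − 15456 = −4346 kJ
ΔH_A − ΔH_B = +4324 kJ, so reaction B has the more negative ΔH; |ΔH_A − ΔH_B| = 4324 kJ.

Reaction B, by 4324 kJ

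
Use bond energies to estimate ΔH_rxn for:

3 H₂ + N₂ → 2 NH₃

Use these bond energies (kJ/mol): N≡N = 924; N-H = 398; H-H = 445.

Bonds broken (reactants):
  H-H: 3 × 445 = 1335
  N≡N: 1 × 924 = 924
  Σ(broken) = 2259 kJ
Bonds formed (products):
  N-H: 6 × 398 = 2388
  Σ(formed) = 2388 kJ
ΔH = Σ(broken) − Σ(formed) = 2259 − 2388 = −129 kJ

ΔH ≈ −129 kJ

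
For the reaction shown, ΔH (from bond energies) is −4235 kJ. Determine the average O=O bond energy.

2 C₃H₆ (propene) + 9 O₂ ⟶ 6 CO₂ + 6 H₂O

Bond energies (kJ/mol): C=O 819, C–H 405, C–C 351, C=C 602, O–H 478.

D(O=O) ≈ 507 kJ/mol

Let D be the O=O bond energy.
Σ(broken) = 2×351 + 12×405 + 2×602 + 9×D = 6766 + 9D
Σ(formed) = 12×819 + 12×478 = 15564
ΔH = Σ(broken) − Σ(formed) = (6766 + 9D) − (15564) = −8798 + 9D
Setting this equal to −4235 kJ gives 9D = 4563, so D = 507 kJ/mol.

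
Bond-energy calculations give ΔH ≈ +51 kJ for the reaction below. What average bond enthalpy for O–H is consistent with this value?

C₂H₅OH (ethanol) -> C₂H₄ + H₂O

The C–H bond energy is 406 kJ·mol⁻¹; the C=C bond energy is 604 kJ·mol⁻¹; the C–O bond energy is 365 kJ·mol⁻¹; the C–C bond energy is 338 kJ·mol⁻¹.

D(O–H) ≈ 454 kJ/mol

Let D be the O–H bond energy.
Σ(broken) = 1×338 + 5×406 + 1×365 + 1×D = 2733 + D
Σ(formed) = 4×406 + 1×604 + 2×D = 2228 + 2D
ΔH = Σ(broken) − Σ(formed) = (2733 + D) − (2228 + 2D) = +505 − D
Setting this equal to +51 kJ gives D = 454 kJ/mol.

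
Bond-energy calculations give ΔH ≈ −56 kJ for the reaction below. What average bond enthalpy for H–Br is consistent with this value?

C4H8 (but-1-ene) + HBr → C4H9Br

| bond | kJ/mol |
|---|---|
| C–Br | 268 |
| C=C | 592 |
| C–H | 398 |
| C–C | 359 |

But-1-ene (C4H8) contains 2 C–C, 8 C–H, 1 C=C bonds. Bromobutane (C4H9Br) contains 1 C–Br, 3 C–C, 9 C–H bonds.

Let D be the H–Br bond energy.
Σ(broken) = 2×359 + 8×398 + 1×592 + 1×D = 4494 + D
Σ(formed) = 1×268 + 3×359 + 9×398 = 4927
ΔH = Σ(broken) − Σ(formed) = (4494 + D) − (4927) = −433 + D
Setting this equal to −56 kJ gives D = 377 kJ/mol.

D(H–Br) ≈ 377 kJ/mol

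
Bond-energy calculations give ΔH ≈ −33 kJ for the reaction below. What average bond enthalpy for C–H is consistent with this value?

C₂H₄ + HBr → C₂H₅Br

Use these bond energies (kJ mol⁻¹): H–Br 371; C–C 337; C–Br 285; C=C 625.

Let D be the C–H bond energy.
Σ(broken) = 4×D + 1×625 + 1×371 = 996 + 4D
Σ(formed) = 1×285 + 1×337 + 5×D = 622 + 5D
ΔH = Σ(broken) − Σ(formed) = (996 + 4D) − (622 + 5D) = +374 − D
Setting this equal to −33 kJ gives D = 407 kJ/mol.

D(C–H) ≈ 407 kJ/mol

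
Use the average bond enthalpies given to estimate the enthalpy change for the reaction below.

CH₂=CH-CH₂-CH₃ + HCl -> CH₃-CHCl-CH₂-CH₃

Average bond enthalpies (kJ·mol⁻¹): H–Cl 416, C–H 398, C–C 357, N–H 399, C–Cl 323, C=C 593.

Bonds broken (reactants):
  C–C: 2 × 357 = 714
  C–H: 8 × 398 = 3184
  C=C: 1 × 593 = 593
  H–Cl: 1 × 416 = 416
  Σ(broken) = 4907 kJ
Bonds formed (products):
  C–C: 3 × 357 = 1071
  C–Cl: 1 × 323 = 323
  C–H: 9 × 398 = 3582
  Σ(formed) = 4976 kJ
ΔH = Σ(broken) − Σ(formed) = 4907 − 4976 = −69 kJ

ΔH ≈ −69 kJ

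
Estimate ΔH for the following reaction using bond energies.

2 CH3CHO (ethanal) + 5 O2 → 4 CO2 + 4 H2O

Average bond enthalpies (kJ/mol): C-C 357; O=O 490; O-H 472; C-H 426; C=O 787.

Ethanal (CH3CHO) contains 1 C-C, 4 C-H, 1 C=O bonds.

Bonds broken (reactants):
  C-C: 2 × 357 = 714
  C-H: 8 × 426 = 3408
  C=O: 2 × 787 = 1574
  O=O: 5 × 490 = 2450
  Σ(broken) = 8146 kJ
Bonds formed (products):
  C=O: 8 × 787 = 6296
  O-H: 8 × 472 = 3776
  Σ(formed) = 10072 kJ
ΔH = Σ(broken) − Σ(formed) = 8146 − 10072 = −1926 kJ

ΔH ≈ −1926 kJ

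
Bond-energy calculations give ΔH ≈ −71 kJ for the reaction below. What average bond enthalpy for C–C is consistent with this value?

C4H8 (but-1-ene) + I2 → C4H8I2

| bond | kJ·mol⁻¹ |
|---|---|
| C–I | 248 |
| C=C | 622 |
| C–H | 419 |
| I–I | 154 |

Let D be the C–C bond energy.
Σ(broken) = 2×D + 8×419 + 1×622 + 1×154 = 4128 + 2D
Σ(formed) = 3×D + 8×419 + 2×248 = 3848 + 3D
ΔH = Σ(broken) − Σ(formed) = (4128 + 2D) − (3848 + 3D) = +280 − D
Setting this equal to −71 kJ gives D = 351 kJ/mol.

D(C–C) ≈ 351 kJ/mol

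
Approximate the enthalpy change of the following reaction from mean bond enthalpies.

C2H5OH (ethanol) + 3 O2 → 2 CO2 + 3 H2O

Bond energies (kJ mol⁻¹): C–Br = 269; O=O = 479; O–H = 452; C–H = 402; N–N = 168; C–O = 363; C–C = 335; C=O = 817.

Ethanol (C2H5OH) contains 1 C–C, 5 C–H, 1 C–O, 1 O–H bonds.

Bonds broken (reactants):
  C–C: 1 × 335 = 335
  C–H: 5 × 402 = 2010
  C–O: 1 × 363 = 363
  O–H: 1 × 452 = 452
  O=O: 3 × 479 = 1437
  Σ(broken) = 4597 kJ
Bonds formed (products):
  C=O: 4 × 817 = 3268
  O–H: 6 × 452 = 2712
  Σ(formed) = 5980 kJ
ΔH = Σ(broken) − Σ(formed) = 4597 − 5980 = −1383 kJ

ΔH ≈ −1383 kJ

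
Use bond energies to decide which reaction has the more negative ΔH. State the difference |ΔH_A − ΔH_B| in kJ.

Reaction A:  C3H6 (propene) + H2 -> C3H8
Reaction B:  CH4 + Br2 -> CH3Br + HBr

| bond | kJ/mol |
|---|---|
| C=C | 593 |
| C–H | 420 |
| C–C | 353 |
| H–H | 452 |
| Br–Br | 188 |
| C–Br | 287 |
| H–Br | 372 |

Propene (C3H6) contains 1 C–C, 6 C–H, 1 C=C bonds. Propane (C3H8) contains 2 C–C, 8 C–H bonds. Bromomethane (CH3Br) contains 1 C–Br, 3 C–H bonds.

Reaction A, by 97 kJ

Reaction A:
  Bonds broken (reactants):
    C–C: 1 × 353 = 353
    C–H: 6 × 420 = 2520
    C=C: 1 × 593 = 593
    H–H: 1 × 452 = 452
    Σ(broken) = 3918 kJ
  Bonds formed (products):
    C–C: 2 × 353 = 706
    C–H: 8 × 420 = 3360
    Σ(formed) = 4066 kJ
  ΔH_A = 3918 − 4066 = −148 kJ
Reaction B:
  Bonds broken (reactants):
    Br–Br: 1 × 188 = 188
    C–H: 4 × 420 = 1680
    Σ(broken) = 1868 kJ
  Bonds formed (products):
    C–Br: 1 × 287 = 287
    C–H: 3 × 420 = 1260
    H–Br: 1 × 372 = 372
    Σ(formed) = 1919 kJ
  ΔH_B = 1868 − 1919 = −51 kJ
ΔH_A − ΔH_B = −97 kJ, so reaction A has the more negative ΔH; |ΔH_A − ΔH_B| = 97 kJ.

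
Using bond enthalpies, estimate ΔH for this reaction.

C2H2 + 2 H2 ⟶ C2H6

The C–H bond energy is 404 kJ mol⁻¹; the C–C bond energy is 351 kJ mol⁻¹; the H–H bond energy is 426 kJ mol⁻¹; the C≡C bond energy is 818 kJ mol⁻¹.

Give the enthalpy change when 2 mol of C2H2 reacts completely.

Bonds broken (reactants):
  C≡C: 1 × 818 = 818
  C–H: 2 × 404 = 808
  H–H: 2 × 426 = 852
  Σ(broken) = 2478 kJ
Bonds formed (products):
  C–C: 1 × 351 = 351
  C–H: 6 × 404 = 2424
  Σ(formed) = 2775 kJ
ΔH = Σ(broken) − Σ(formed) = 2478 − 2775 = −297 kJ
For 2× the reaction as written: 2 × (−297) = −594 kJ

ΔH = −594 kJ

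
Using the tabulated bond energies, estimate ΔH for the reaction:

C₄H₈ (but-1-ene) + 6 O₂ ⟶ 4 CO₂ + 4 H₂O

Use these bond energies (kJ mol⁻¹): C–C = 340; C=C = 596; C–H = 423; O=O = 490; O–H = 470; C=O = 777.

Bonds broken (reactants):
  C–C: 2 × 340 = 680
  C–H: 8 × 423 = 3384
  C=C: 1 × 596 = 596
  O=O: 6 × 490 = 2940
  Σ(broken) = 7600 kJ
Bonds formed (products):
  C=O: 8 × 777 = 6216
  O–H: 8 × 470 = 3760
  Σ(formed) = 9976 kJ
ΔH = Σ(broken) − Σ(formed) = 7600 − 9976 = −2376 kJ

ΔH ≈ −2376 kJ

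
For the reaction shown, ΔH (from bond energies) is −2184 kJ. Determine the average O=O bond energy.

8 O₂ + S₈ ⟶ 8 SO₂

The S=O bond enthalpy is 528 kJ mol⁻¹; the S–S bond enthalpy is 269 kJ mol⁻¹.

D(O=O) ≈ 514 kJ/mol

Let D be the O=O bond energy.
Σ(broken) = 8×D + 8×269 = 2152 + 8D
Σ(formed) = 16×528 = 8448
ΔH = Σ(broken) − Σ(formed) = (2152 + 8D) − (8448) = −6296 + 8D
Setting this equal to −2184 kJ gives 8D = 4112, so D = 514 kJ/mol.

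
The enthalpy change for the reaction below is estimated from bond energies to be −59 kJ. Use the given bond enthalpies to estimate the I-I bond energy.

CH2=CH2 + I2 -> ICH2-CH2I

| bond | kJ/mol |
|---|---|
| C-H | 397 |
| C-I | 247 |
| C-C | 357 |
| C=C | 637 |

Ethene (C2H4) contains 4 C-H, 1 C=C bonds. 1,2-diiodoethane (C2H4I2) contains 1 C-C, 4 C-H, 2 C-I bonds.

Let D be the I-I bond energy.
Σ(broken) = 4×397 + 1×637 + 1×D = 2225 + D
Σ(formed) = 1×357 + 4×397 + 2×247 = 2439
ΔH = Σ(broken) − Σ(formed) = (2225 + D) − (2439) = −214 + D
Setting this equal to −59 kJ gives D = 155 kJ/mol.

D(I-I) ≈ 155 kJ/mol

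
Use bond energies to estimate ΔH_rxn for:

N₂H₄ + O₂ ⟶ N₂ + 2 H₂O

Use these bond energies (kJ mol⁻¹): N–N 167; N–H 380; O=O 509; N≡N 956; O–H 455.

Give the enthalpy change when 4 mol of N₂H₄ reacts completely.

ΔH = −2320 kJ

Bonds broken (reactants):
  N–H: 4 × 380 = 1520
  N–N: 1 × 167 = 167
  O=O: 1 × 509 = 509
  Σ(broken) = 2196 kJ
Bonds formed (products):
  N≡N: 1 × 956 = 956
  O–H: 4 × 455 = 1820
  Σ(formed) = 2776 kJ
ΔH = Σ(broken) − Σ(formed) = 2196 − 2776 = −580 kJ
For 4× the reaction as written: 4 × (−580) = −2320 kJ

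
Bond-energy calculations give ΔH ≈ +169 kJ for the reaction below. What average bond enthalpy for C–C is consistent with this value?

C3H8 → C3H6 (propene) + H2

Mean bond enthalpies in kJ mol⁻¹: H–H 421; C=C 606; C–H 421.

Let D be the C–C bond energy.
Σ(broken) = 2×D + 8×421 = 3368 + 2D
Σ(formed) = 1×D + 6×421 + 1×606 + 1×421 = 3553 + D
ΔH = Σ(broken) − Σ(formed) = (3368 + 2D) − (3553 + D) = −185 + D
Setting this equal to +169 kJ gives D = 354 kJ/mol.

D(C–C) ≈ 354 kJ/mol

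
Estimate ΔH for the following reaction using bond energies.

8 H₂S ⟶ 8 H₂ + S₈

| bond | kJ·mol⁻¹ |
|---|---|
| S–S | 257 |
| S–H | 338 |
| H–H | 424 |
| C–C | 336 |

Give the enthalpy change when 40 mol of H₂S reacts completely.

Bonds broken (reactants):
  S–H: 16 × 338 = 5408
  Σ(broken) = 5408 kJ
Bonds formed (products):
  H–H: 8 × 424 = 3392
  S–S: 8 × 257 = 2056
  Σ(formed) = 5448 kJ
ΔH = Σ(broken) − Σ(formed) = 5408 − 5448 = −40 kJ
For 5× the reaction as written: 5 × (−40) = −200 kJ

ΔH = −200 kJ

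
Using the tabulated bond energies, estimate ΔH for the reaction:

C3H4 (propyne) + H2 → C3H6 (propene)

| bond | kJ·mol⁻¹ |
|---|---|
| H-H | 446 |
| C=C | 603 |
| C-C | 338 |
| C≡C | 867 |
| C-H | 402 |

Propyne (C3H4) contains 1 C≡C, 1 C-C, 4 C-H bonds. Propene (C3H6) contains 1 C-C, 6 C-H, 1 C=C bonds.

Bonds broken (reactants):
  C≡C: 1 × 867 = 867
  C-C: 1 × 338 = 338
  C-H: 4 × 402 = 1608
  H-H: 1 × 446 = 446
  Σ(broken) = 3259 kJ
Bonds formed (products):
  C-C: 1 × 338 = 338
  C-H: 6 × 402 = 2412
  C=C: 1 × 603 = 603
  Σ(formed) = 3353 kJ
ΔH = Σ(broken) − Σ(formed) = 3259 − 3353 = −94 kJ

ΔH ≈ −94 kJ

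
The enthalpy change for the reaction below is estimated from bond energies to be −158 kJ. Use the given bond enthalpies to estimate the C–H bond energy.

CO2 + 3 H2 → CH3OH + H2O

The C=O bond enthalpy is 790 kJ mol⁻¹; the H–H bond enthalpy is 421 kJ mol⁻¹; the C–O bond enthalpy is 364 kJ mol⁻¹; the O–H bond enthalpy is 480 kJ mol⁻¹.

Let D be the C–H bond energy.
Σ(broken) = 2×790 + 3×421 = 2843
Σ(formed) = 3×D + 1×364 + 3×480 = 1804 + 3D
ΔH = Σ(broken) − Σ(formed) = (2843) − (1804 + 3D) = +1039 − 3D
Setting this equal to −158 kJ gives 3D = 1197, so D = 399 kJ/mol.

D(C–H) ≈ 399 kJ/mol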